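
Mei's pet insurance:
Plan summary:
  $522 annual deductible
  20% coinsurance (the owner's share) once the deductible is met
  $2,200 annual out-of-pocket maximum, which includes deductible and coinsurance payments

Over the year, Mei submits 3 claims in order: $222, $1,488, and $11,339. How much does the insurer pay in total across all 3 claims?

$10,849

Claim 1 — $222: all of it applies to the deductible. Cost to owner: $222. OOP to date $222. Insurer: $222 − $222 = $0.
Claim 2 — $1,488: deductible takes $300, $1,188 remains; 20% of $1,188 = $237.60. Cost to owner: $537.60. OOP to date $759.60. Plan pays $1,488 − $537.60 = $950.40.
Claim 3 — $11,339: deductible already satisfied, so owner's share is 20% × $11,339 = $2,267.80. Adding that to $759.60 gives $3,027.40, past the $2,200 cap; owner pays only $2,200 − $759.60 = $1,440.40. Insurer: $11,339 − $1,440.40 = $9,898.60.
Insurer total = bills − owner's total = $13,049 − $2,200 = $10,849.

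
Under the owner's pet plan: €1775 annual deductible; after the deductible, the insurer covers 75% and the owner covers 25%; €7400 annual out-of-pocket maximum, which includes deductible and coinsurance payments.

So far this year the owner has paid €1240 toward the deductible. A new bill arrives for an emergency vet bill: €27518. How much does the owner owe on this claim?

Deductible still to meet: €1775 − €1240 = €535.
After the €535 deductible portion, €27518 − €535 = €26983 is subject to coinsurance.
Coinsurance: €26983 × 25% = €6745.75.
Owner responsibility before any cap: €535 + €6745.75 = €7280.75.
That would bring total out-of-pocket to €8520.75, past the €7400 cap. The owner is capped at €7400 − €1240 = €6160 on this claim.

€6160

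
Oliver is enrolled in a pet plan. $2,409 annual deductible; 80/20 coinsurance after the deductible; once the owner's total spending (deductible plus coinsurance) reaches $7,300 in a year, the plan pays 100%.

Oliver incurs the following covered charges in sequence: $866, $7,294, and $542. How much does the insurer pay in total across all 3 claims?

Claim 1 — $866: fully absorbed by the deductible. Cost to owner: $866. OOP to date $866. Plan pays $866 − $866 = $0.
Claim 2 — $7,294: $1,543 finishes the deductible; $5,751 goes to coinsurance; owner's 20% is $1,150.20. Owner owes $2,693.20 (running OOP $3,559.20). Plan pays $7,294 − $2,693.20 = $4,600.80.
Claim 3 — $542: deductible met; 20% of $542 = $108.40. Owner pays $108.40; OOP now $3,667.60. Plan pays $542 − $108.40 = $433.60.
Insurer total = bills − owner's total = $8,702 − $3,667.60 = $5,034.40.

$5,034.40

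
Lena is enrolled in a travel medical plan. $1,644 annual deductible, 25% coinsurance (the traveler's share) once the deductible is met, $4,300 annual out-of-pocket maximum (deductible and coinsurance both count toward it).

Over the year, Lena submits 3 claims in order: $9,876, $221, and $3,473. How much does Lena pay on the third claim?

$542.75

#1 ($9,876): $1,644 finishes the deductible; $8,232 goes to coinsurance; 25% of $8,232 = $2,058. Traveler pays $3,702; OOP now $3,702.
#2 ($221): deductible met; 25% of $221 = $55.25. Traveler owes $55.25 (running OOP $3,757.25).
#3 ($3,473): deductible already satisfied, so traveler's share is 25% × $3,473 = $868.25. OOP would hit $4,625.50 > $4,300, so the cap limits the traveler to $4,300 − $3,757.25 = $542.75.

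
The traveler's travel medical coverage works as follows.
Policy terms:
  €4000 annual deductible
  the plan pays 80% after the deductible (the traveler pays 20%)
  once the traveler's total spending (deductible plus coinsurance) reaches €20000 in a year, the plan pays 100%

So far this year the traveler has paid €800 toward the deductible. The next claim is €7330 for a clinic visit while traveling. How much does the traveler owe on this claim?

Remaining deductible: €4000 − €800 = €3200.
After the €3200 deductible portion, €7330 − €3200 = €4130 is subject to coinsurance.
Coinsurance: €4130 × 20% = €826.
That puts the traveler's cost at €3200 + €826 = €4026 before any cap.
Total out-of-pocket so far would be €800 + €4026 = €4826, below the €20000 cap — no reduction.

€4026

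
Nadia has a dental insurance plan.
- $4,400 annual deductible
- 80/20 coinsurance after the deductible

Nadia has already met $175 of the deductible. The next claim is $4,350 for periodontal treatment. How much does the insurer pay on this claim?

$100

$175 of the $4,400 deductible is already met, leaving $4,225.
After the $4,225 deductible portion, $4,350 − $4,225 = $125 is subject to coinsurance.
20% of $125 = $25 falls to the patient.
Patient responsibility: $4,225 + $25 = $4,250.
The plan picks up $4,350 − $4,250 = $100.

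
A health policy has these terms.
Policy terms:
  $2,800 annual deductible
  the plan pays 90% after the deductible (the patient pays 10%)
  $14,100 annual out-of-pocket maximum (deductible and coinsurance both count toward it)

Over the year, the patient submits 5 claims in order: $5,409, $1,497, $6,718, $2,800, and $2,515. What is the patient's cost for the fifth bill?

$251.50

Claim 1 — $5,409: $2,800 finishes the deductible; $2,609 goes to coinsurance; patient's 10% is $260.90. Cost to patient: $3,060.90. OOP to date $3,060.90.
Claim 2 — $1,497: deductible met; 10% of $1,497 = $149.70. Patient pays $149.70; OOP now $3,210.60.
Claim 3 — $6,718: deductible already satisfied, so patient's share is 10% × $6,718 = $671.80. Cost to patient: $671.80. OOP to date $3,882.40.
Claim 4 — $2,800: deductible already satisfied, so patient's share is 10% × $2,800 = $280. Patient pays $280; OOP now $4,162.40.
Claim 5 — $2,515: deductible already satisfied, so patient's share is 10% × $2,515 = $251.50. Cost to patient: $251.50. OOP to date $4,413.90.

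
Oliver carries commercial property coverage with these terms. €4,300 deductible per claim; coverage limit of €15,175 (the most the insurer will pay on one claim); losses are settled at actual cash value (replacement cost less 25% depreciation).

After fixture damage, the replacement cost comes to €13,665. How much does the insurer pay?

€5,948.75

Depreciate 25%: the covered value is €13,665 × 0.75 = €10,248.75.
Less the €4,300 deductible: €10,248.75 − €4,300 = €5,948.75.
That's under the €15,175 cap, so the insurer reimburses the full €5,948.75.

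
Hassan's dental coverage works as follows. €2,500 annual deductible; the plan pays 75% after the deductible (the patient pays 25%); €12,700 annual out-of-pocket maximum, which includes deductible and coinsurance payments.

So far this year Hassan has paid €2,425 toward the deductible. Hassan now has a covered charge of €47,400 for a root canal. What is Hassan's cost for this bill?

€10,275

€2,425 of the €2,500 deductible is already met, leaving €75.
The remaining €47,325 (= €47,400 − €75) moves to coinsurance.
25% of €47,325 = €11,831.25 falls to the patient.
So the patient owes €75 + €11,831.25 = €11,906.25 before any cap.
Adding €11,906.25 to the €2,425 already spent would give €14,331.25, which exceeds the €12,700 cap; the patient pays just €12,700 − €2,425 = €10,275.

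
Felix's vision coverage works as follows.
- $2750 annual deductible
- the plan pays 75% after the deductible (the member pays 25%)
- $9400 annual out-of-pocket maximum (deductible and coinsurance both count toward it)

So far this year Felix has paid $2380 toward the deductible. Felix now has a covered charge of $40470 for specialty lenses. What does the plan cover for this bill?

$33450

Deductible still to meet: $2750 − $2380 = $370.
The remaining $40100 (= $40470 − $370) moves to coinsurance.
Member's 25% share of $40100 is $10025.
Member responsibility before any cap: $370 + $10025 = $10395.
That would bring total out-of-pocket to $12775, past the $9400 cap. The member is capped at $9400 − $2380 = $7020 on this claim.
The plan picks up $40470 − $7020 = $33450.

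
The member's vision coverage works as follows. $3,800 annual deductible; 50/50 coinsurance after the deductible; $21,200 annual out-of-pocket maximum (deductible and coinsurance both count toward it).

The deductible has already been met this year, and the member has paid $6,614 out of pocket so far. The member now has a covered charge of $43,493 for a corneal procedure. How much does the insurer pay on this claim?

$28,907

The deductible is already satisfied, so the full bill goes to coinsurance.
Member's 50% share of $43,493 is $21,746.50.
Year-to-date out-of-pocket would reach $6,614 + $21,746.50 = $28,360.50, above the $21,200 maximum, so the member pays only $21,200 − $6,614 = $14,586.
The plan picks up $43,493 − $14,586 = $28,907.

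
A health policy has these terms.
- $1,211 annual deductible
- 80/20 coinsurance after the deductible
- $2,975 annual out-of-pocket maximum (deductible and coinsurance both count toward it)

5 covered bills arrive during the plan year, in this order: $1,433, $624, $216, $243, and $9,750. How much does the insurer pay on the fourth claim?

$194.40

#1 ($1,433): deductible takes $1,211, $222 remains; 20% of $222 = $44.40. Patient pays $1,255.40; OOP now $1,255.40. Insurer: $1,433 − $1,255.40 = $177.60.
#2 ($624): deductible already satisfied, so patient's share is 20% × $624 = $124.80. Patient owes $124.80 (running OOP $1,380.20). Plan pays $624 − $124.80 = $499.20.
#3 ($216): deductible met; 20% of $216 = $43.20. Patient owes $43.20 (running OOP $1,423.40). Plan pays $216 − $43.20 = $172.80.
#4 ($243): deductible met; 20% of $243 = $48.60. Cost to patient: $48.60. OOP to date $1,472. Insurer: $243 − $48.60 = $194.40.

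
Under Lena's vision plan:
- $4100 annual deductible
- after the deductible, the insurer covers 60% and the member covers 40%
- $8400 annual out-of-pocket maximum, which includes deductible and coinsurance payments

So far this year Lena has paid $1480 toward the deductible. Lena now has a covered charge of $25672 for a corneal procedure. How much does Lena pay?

$6920

$1480 of the $4100 deductible is already met, leaving $2620.
After the $2620 deductible portion, $25672 − $2620 = $23052 is subject to coinsurance.
40% of $23052 = $9220.80 falls to the member.
So the member owes $2620 + $9220.80 = $11840.80 before any cap.
Adding $11840.80 to the $1480 already spent would give $13320.80, which exceeds the $8400 cap; the member pays just $8400 − $1480 = $6920.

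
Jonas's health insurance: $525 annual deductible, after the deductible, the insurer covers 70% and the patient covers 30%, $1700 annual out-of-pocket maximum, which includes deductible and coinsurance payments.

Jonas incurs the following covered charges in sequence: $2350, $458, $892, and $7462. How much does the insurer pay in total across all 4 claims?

$9462

Bill 1, $2350: deductible takes $525, $1825 remains; 30% of $1825 = $547.50. Cost to patient: $1072.50. OOP to date $1072.50. Insurer: $2350 − $1072.50 = $1277.50.
Bill 2, $458: deductible met; 30% of $458 = $137.40. Cost to patient: $137.40. OOP to date $1209.90. Plan pays $458 − $137.40 = $320.60.
Bill 3, $892: 30% coinsurance on $892 = $267.60. Patient owes $267.60 (running OOP $1477.50). Insurer: $892 − $267.60 = $624.40.
Bill 4, $7462: deductible already satisfied, so patient's share is 30% × $7462 = $2238.60. Adding that to $1477.50 gives $3716.10, past the $1700 cap; patient pays only $1700 − $1477.50 = $222.50. Plan pays $7462 − $222.50 = $7239.50.
Insurer total = bills − patient's total = $11162 − $1700 = $9462.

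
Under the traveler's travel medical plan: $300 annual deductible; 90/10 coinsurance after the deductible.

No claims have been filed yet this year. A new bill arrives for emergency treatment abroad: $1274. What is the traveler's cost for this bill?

The full $300 deductible is still open; $300 of this bill applies to it.
That leaves $1274 − $300 = $974 for coinsurance.
Traveler's 10% share of $974 is $97.40.
That puts the traveler's cost at $300 + $97.40 = $397.40.

$397.40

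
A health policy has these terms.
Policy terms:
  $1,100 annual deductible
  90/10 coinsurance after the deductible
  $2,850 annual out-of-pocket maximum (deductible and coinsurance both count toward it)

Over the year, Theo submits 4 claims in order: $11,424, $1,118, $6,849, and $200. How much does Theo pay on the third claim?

$605.80

Claim 1 — $11,424: deductible takes $1,100, $10,324 remains; patient's 10% is $1,032.40. Patient pays $2,132.40; OOP now $2,132.40.
Claim 2 — $1,118: deductible met; 10% of $1,118 = $111.80. Cost to patient: $111.80. OOP to date $2,244.20.
Claim 3 — $6,849: deductible already satisfied, so patient's share is 10% × $6,849 = $684.90. OOP would hit $2,929.10 > $2,850, so the cap limits the patient to $2,850 − $2,244.20 = $605.80.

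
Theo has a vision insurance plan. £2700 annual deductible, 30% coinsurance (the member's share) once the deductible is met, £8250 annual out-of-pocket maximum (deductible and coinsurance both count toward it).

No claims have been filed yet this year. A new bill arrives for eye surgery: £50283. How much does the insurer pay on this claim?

£42033

The full £2700 deductible is still open; £2700 of this bill applies to it.
After the £2700 deductible portion, £50283 − £2700 = £47583 is subject to coinsurance.
Coinsurance: £47583 × 30% = £14274.90.
Member responsibility before any cap: £2700 + £14274.90 = £16974.90.
That would bring total out-of-pocket to £16974.90, past the £8250 cap. The member is capped at £8250 − £0 = £8250 on this claim.
The insurer covers the remainder: £50283 − £8250 = £42033.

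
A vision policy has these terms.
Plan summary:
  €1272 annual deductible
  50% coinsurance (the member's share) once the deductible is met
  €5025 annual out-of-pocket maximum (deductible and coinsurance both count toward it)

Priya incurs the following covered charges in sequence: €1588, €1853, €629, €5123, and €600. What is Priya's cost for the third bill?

Claim 1 — €1588: €1272 to deductible, leaving €316; member's 50% is €158. Member pays €1430; OOP now €1430.
Claim 2 — €1853: 50% coinsurance on €1853 = €926.50. Member pays €926.50; OOP now €2356.50.
Claim 3 — €629: deductible already satisfied, so member's share is 50% × €629 = €314.50. Cost to member: €314.50. OOP to date €2671.

€314.50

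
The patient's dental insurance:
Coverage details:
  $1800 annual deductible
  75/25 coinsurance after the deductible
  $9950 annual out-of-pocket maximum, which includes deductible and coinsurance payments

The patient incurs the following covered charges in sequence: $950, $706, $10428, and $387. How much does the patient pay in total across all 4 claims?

Bill 1, $950: entire amount goes to the deductible. Cost to patient: $950. OOP to date $950.
Bill 2, $706: entire amount goes to the deductible. Patient owes $706 (running OOP $1656).
Bill 3, $10428: deductible takes $144, $10284 remains; 25% of $10284 = $2571. Patient owes $2715 (running OOP $4371).
Bill 4, $387: deductible met; 25% of $387 = $96.75. Cost to patient: $96.75. OOP to date $4467.75.
Summing the patient's payments: $950 + $706 + $2715 + $96.75 = $4467.75.

$4467.75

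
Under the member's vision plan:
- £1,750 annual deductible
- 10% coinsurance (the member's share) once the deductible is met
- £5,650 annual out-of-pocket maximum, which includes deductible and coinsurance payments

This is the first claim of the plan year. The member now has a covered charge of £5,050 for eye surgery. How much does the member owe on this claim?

£2,080

Nothing has been paid toward the £1,750 deductible, so the first £1,750 of this charge is applied there.
That leaves £5,050 − £1,750 = £3,300 for coinsurance.
Coinsurance: £3,300 × 10% = £330.
Member responsibility before any cap: £1,750 + £330 = £2,080.
Total out-of-pocket so far would be £0 + £2,080 = £2,080, below the £5,650 cap — no reduction.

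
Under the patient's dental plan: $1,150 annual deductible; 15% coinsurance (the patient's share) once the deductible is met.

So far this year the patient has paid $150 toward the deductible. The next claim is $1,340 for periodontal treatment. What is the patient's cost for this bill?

Remaining deductible: $1,150 − $150 = $1,000.
The remaining $340 (= $1,340 − $1,000) moves to coinsurance.
Patient's 15% share of $340 is $51.
So the patient owes $1,000 + $51 = $1,051.

$1,051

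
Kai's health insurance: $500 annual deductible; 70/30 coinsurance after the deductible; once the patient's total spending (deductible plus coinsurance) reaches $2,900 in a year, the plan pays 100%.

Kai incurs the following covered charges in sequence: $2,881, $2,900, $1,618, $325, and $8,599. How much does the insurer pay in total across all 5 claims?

Claim 1 ($2,881): deductible takes $500, $2,381 remains; 30% of $2,381 = $714.30. Patient pays $1,214.30; OOP now $1,214.30. Insurer: $2,881 − $1,214.30 = $1,666.70.
Claim 2 ($2,900): 30% coinsurance on $2,900 = $870. Patient pays $870; OOP now $2,084.30. Insurer: $2,900 − $870 = $2,030.
Claim 3 ($1,618): 30% coinsurance on $1,618 = $485.40. Cost to patient: $485.40. OOP to date $2,569.70. Insurer: $1,618 − $485.40 = $1,132.60.
Claim 4 ($325): deductible met; 30% of $325 = $97.50. Patient owes $97.50 (running OOP $2,667.20). Plan pays $325 − $97.50 = $227.50.
Claim 5 ($8,599): 30% coinsurance on $8,599 = $2,579.70. Adding that to $2,667.20 gives $5,246.90, past the $2,900 cap; patient pays only $2,900 − $2,667.20 = $232.80. Insurer: $8,599 − $232.80 = $8,366.20.
Insurer total = bills − patient's total = $16,323 − $2,900 = $13,423.

$13,423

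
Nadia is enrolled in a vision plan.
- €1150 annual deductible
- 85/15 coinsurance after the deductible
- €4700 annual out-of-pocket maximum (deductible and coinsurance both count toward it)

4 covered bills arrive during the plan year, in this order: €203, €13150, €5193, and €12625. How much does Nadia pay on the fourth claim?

€940.60

#1 (€203): all of it applies to the deductible. Member owes €203 (running OOP €203).
#2 (€13150): €947 to deductible, leaving €12203; 15% of €12203 = €1830.45. Member pays €2777.45; OOP now €2980.45.
#3 (€5193): 15% coinsurance on €5193 = €778.95. Member pays €778.95; OOP now €3759.40.
#4 (€12625): deductible met; 15% of €12625 = €1893.75. OOP would hit €5653.15 > €4700, so the cap limits the member to €4700 − €3759.40 = €940.60.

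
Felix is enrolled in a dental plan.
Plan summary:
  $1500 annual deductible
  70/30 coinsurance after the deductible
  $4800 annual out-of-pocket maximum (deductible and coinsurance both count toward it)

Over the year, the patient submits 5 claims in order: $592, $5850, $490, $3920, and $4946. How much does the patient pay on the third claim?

Bill 1, $592: all of it applies to the deductible. Patient owes $592 (running OOP $592).
Bill 2, $5850: deductible takes $908, $4942 remains; coinsurance $4942 × 30% = $1482.60. Patient owes $2390.60 (running OOP $2982.60).
Bill 3, $490: 30% coinsurance on $490 = $147. Patient owes $147 (running OOP $3129.60).

$147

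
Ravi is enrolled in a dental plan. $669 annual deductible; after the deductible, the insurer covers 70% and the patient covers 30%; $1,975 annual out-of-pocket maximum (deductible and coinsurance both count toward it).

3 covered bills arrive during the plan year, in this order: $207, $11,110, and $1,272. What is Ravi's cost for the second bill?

$1,768

#1 ($207): entire amount goes to the deductible. Patient owes $207 (running OOP $207).
#2 ($11,110): deductible takes $462, $10,648 remains; 30% of $10,648 = $3,194.40. Together that's $462 + $3,194.40 = $3,656.40. Adding that to $207 gives $3,863.40, past the $1,975 cap; patient pays only $1,975 − $207 = $1,768.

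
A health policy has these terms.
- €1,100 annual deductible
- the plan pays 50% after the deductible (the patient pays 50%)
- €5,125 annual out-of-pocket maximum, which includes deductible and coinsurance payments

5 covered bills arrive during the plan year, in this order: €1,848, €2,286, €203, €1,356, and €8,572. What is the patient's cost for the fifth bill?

#1 (€1,848): deductible takes €1,100, €748 remains; patient's 50% is €374. Patient owes €1,474 (running OOP €1,474).
#2 (€2,286): deductible met; 50% of €2,286 = €1,143. Patient owes €1,143 (running OOP €2,617).
#3 (€203): deductible met; 50% of €203 = €101.50. Patient owes €101.50 (running OOP €2,718.50).
#4 (€1,356): 50% coinsurance on €1,356 = €678. Patient pays €678; OOP now €3,396.50.
#5 (€8,572): 50% coinsurance on €8,572 = €4,286. Adding that to €3,396.50 gives €7,682.50, past the €5,125 cap; patient pays only €5,125 − €3,396.50 = €1,728.50.

€1,728.50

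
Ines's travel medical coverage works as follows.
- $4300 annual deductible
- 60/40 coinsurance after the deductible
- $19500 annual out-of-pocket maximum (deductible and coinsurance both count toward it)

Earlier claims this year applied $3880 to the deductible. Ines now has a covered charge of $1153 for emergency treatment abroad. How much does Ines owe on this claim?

$3880 of the $4300 deductible is already met, leaving $420.
That leaves $1153 − $420 = $733 for coinsurance.
Coinsurance: $733 × 40% = $293.20.
Traveler responsibility before any cap: $420 + $293.20 = $713.20.
Total out-of-pocket so far would be $3880 + $713.20 = $4593.20, below the $19500 cap — no reduction.

$713.20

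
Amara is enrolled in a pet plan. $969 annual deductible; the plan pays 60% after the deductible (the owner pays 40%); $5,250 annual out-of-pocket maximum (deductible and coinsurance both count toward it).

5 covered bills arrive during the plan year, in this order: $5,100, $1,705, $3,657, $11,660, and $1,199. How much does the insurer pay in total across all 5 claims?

$18,071

Claim 1 — $5,100: deductible takes $969, $4,131 remains; coinsurance $4,131 × 40% = $1,652.40. Owner pays $2,621.40; OOP now $2,621.40. Insurer: $5,100 − $2,621.40 = $2,478.60.
Claim 2 — $1,705: 40% coinsurance on $1,705 = $682. Owner owes $682 (running OOP $3,303.40). Insurer: $1,705 − $682 = $1,023.
Claim 3 — $3,657: 40% coinsurance on $3,657 = $1,462.80. Owner owes $1,462.80 (running OOP $4,766.20). Insurer: $3,657 − $1,462.80 = $2,194.20.
Claim 4 — $11,660: deductible met; 40% of $11,660 = $4,664. That would push OOP to $9,430.20, over the $5,250 cap, so owner pays $5,250 − $4,766.20 = $483.80. Plan pays $11,660 − $483.80 = $11,176.20.
Claim 5 — $1,199: 40% coinsurance on $1,199 = $479.60. Adding that to $5,250 gives $5,729.60, past the $5,250 cap; owner pays only $5,250 − $5,250 = $0. Plan pays $1,199 − $0 = $1,199.
Insurer total: $2,478.60 + $1,023 + $2,194.20 + $11,176.20 + $1,199 = $18,071.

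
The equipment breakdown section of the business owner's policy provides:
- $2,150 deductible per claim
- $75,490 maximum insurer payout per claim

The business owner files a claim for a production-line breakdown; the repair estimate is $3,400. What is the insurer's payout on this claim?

$1,250

After the deductible, $3,400 − $2,150 = $1,250 remains.
That's under the $75,490 cap, so the insurer reimburses the full $1,250.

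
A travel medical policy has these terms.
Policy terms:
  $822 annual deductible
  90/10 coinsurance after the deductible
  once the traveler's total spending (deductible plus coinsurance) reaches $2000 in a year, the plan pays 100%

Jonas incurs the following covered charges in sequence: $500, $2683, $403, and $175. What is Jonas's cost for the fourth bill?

Bill 1, $500: fully absorbed by the deductible. Traveler owes $500 (running OOP $500).
Bill 2, $2683: deductible takes $322, $2361 remains; coinsurance $2361 × 10% = $236.10. Traveler pays $558.10; OOP now $1058.10.
Bill 3, $403: deductible met; 10% of $403 = $40.30. Cost to traveler: $40.30. OOP to date $1098.40.
Bill 4, $175: deductible already satisfied, so traveler's share is 10% × $175 = $17.50. Traveler pays $17.50; OOP now $1115.90.

$17.50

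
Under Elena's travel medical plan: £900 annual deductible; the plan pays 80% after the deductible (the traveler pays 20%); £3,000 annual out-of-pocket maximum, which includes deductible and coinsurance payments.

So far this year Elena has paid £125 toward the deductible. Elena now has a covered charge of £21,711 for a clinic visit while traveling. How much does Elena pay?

Remaining deductible: £900 − £125 = £775.
That leaves £21,711 − £775 = £20,936 for coinsurance.
Coinsurance: £20,936 × 20% = £4,187.20.
So the traveler owes £775 + £4,187.20 = £4,962.20 before any cap.
Adding £4,962.20 to the £125 already spent would give £5,087.20, which exceeds the £3,000 cap; the traveler pays just £3,000 − £125 = £2,875.

£2,875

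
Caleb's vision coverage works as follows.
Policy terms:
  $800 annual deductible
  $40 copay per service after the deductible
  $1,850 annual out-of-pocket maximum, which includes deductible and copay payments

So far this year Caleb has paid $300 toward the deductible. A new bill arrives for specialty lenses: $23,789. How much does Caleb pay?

$540

Remaining deductible: $800 − $300 = $500.
The remaining $23,289 (= $23,789 − $500) moves to the copay.
Copay on this service: $40.
Member responsibility before any cap: $500 + $40 = $540.
Year-to-date out-of-pocket becomes $300 + $540 = $840, still under the $1,850 maximum, so no cap applies.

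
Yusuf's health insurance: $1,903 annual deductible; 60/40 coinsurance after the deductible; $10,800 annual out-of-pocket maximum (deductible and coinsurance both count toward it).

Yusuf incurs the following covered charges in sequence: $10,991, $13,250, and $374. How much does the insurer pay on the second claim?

$7,988.20

Claim 1 ($10,991): deductible takes $1,903, $9,088 remains; coinsurance $9,088 × 40% = $3,635.20. Patient owes $5,538.20 (running OOP $5,538.20). Plan pays $10,991 − $5,538.20 = $5,452.80.
Claim 2 ($13,250): deductible met; 40% of $13,250 = $5,300. That would push OOP to $10,838.20, over the $10,800 cap, so patient pays $10,800 − $5,538.20 = $5,261.80. Insurer: $13,250 − $5,261.80 = $7,988.20.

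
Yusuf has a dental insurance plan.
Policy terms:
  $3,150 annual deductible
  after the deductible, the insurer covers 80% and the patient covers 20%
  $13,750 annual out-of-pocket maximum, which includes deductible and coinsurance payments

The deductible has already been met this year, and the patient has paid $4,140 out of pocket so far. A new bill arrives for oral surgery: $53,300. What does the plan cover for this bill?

With the deductible met, the entire $53,300 is subject to coinsurance.
20% of $53,300 = $10,660 falls to the patient.
Adding $10,660 to the $4,140 already spent would give $14,800, which exceeds the $13,750 cap; the patient pays just $13,750 − $4,140 = $9,610.
The insurer covers the remainder: $53,300 − $9,610 = $43,690.

$43,690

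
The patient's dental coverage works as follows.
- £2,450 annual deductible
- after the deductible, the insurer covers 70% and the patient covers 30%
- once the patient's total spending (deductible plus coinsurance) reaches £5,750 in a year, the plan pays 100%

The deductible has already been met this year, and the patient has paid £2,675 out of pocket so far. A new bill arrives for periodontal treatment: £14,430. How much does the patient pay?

£3,075

The deductible is already satisfied, so the full bill goes to coinsurance.
30% of £14,430 = £4,329 falls to the patient.
Adding £4,329 to the £2,675 already spent would give £7,004, which exceeds the £5,750 cap; the patient pays just £5,750 − £2,675 = £3,075.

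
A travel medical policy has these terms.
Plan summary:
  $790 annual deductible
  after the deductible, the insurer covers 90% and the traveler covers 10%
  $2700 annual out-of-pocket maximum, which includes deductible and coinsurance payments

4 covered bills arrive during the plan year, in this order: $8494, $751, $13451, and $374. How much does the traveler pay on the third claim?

#1 ($8494): $790 to deductible, leaving $7704; 10% of $7704 = $770.40. Traveler owes $1560.40 (running OOP $1560.40).
#2 ($751): deductible already satisfied, so traveler's share is 10% × $751 = $75.10. Cost to traveler: $75.10. OOP to date $1635.50.
#3 ($13451): 10% coinsurance on $13451 = $1345.10. Adding that to $1635.50 gives $2980.60, past the $2700 cap; traveler pays only $2700 − $1635.50 = $1064.50.

$1064.50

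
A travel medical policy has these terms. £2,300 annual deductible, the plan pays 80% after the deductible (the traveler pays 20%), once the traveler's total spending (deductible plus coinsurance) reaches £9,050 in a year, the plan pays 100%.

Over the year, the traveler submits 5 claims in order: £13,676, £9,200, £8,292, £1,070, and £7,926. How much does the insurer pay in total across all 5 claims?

£31,114

Claim 1 (£13,676): £2,300 finishes the deductible; £11,376 goes to coinsurance; 20% of £11,376 = £2,275.20. Traveler pays £4,575.20; OOP now £4,575.20. Insurer: £13,676 − £4,575.20 = £9,100.80.
Claim 2 (£9,200): 20% coinsurance on £9,200 = £1,840. Cost to traveler: £1,840. OOP to date £6,415.20. Insurer: £9,200 − £1,840 = £7,360.
Claim 3 (£8,292): 20% coinsurance on £8,292 = £1,658.40. Cost to traveler: £1,658.40. OOP to date £8,073.60. Plan pays £8,292 − £1,658.40 = £6,633.60.
Claim 4 (£1,070): deductible already satisfied, so traveler's share is 20% × £1,070 = £214. Traveler pays £214; OOP now £8,287.60. Plan pays £1,070 − £214 = £856.
Claim 5 (£7,926): deductible met; 20% of £7,926 = £1,585.20. That would push OOP to £9,872.80, over the £9,050 cap, so traveler pays £9,050 − £8,287.60 = £762.40. Plan pays £7,926 − £762.40 = £7,163.60.
Insurer total = bills − traveler's total = £40,164 − £9,050 = £31,114.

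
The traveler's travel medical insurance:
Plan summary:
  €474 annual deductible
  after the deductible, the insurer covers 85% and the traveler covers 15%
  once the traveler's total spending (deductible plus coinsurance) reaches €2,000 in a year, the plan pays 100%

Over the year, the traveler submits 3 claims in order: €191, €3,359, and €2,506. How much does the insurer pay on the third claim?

Claim 1 — €191: all of it applies to the deductible. Traveler pays €191; OOP now €191. Insurer: €191 − €191 = €0.
Claim 2 — €3,359: €283 to deductible, leaving €3,076; 15% of €3,076 = €461.40. Traveler pays €744.40; OOP now €935.40. Insurer: €3,359 − €744.40 = €2,614.60.
Claim 3 — €2,506: deductible already satisfied, so traveler's share is 15% × €2,506 = €375.90. Cost to traveler: €375.90. OOP to date €1,311.30. Plan pays €2,506 − €375.90 = €2,130.10.

€2,130.10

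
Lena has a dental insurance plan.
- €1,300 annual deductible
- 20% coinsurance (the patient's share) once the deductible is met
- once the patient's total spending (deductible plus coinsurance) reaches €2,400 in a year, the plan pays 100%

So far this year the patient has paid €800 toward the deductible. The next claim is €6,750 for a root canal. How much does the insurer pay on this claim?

€5,150

€800 of the €1,300 deductible is already met, leaving €500.
After the €500 deductible portion, €6,750 − €500 = €6,250 is subject to coinsurance.
Patient's 20% share of €6,250 is €1,250.
That puts the patient's cost at €500 + €1,250 = €1,750 before any cap.
Adding €1,750 to the €800 already spent would give €2,550, which exceeds the €2,400 cap; the patient pays just €2,400 − €800 = €1,600.
Insurer pays the balance: €6,750 − €1,600 = €5,150.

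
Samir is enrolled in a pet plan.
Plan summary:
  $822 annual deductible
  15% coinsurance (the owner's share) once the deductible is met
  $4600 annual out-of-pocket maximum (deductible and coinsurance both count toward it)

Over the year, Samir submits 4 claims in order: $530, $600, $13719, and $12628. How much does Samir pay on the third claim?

Claim 1 — $530: all of it applies to the deductible. Cost to owner: $530. OOP to date $530.
Claim 2 — $600: $292 finishes the deductible; $308 goes to coinsurance; coinsurance $308 × 15% = $46.20. Owner pays $338.20; OOP now $868.20.
Claim 3 — $13719: 15% coinsurance on $13719 = $2057.85. Owner owes $2057.85 (running OOP $2926.05).

$2057.85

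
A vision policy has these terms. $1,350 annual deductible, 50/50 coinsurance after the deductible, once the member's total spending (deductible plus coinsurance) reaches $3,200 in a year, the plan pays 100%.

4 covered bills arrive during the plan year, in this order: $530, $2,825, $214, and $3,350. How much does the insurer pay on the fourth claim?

$2,609.50

Claim 1 — $530: all of it applies to the deductible. Cost to member: $530. OOP to date $530. Insurer: $530 − $530 = $0.
Claim 2 — $2,825: $820 finishes the deductible; $2,005 goes to coinsurance; member's 50% is $1,002.50. Member owes $1,822.50 (running OOP $2,352.50). Insurer: $2,825 − $1,822.50 = $1,002.50.
Claim 3 — $214: deductible met; 50% of $214 = $107. Member pays $107; OOP now $2,459.50. Plan pays $214 − $107 = $107.
Claim 4 — $3,350: 50% coinsurance on $3,350 = $1,675. That would push OOP to $4,134.50, over the $3,200 cap, so member pays $3,200 − $2,459.50 = $740.50. Plan pays $3,350 − $740.50 = $2,609.50.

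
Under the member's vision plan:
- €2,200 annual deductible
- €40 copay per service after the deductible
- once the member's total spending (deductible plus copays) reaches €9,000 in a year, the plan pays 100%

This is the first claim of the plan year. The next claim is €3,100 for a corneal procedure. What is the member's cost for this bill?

€2,240

The full €2,200 deductible is still open; €2,200 of this bill applies to it.
That leaves €3,100 − €2,200 = €900 for the copay.
Copay on this service: €40.
That puts the member's cost at €2,200 + €40 = €2,240 before any cap.
Cumulative spending €0 + €2,240 = €2,240 stays under the €9,000 maximum.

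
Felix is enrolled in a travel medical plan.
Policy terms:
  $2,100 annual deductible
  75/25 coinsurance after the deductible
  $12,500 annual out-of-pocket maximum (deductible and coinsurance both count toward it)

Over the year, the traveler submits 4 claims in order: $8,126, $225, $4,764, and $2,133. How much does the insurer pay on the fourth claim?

$1,599.75

Bill 1, $8,126: $2,100 finishes the deductible; $6,026 goes to coinsurance; traveler's 25% is $1,506.50. Cost to traveler: $3,606.50. OOP to date $3,606.50. Insurer: $8,126 − $3,606.50 = $4,519.50.
Bill 2, $225: deductible met; 25% of $225 = $56.25. Traveler pays $56.25; OOP now $3,662.75. Plan pays $225 − $56.25 = $168.75.
Bill 3, $4,764: deductible already satisfied, so traveler's share is 25% × $4,764 = $1,191. Traveler owes $1,191 (running OOP $4,853.75). Plan pays $4,764 − $1,191 = $3,573.
Bill 4, $2,133: 25% coinsurance on $2,133 = $533.25. Cost to traveler: $533.25. OOP to date $5,387. Insurer: $2,133 − $533.25 = $1,599.75.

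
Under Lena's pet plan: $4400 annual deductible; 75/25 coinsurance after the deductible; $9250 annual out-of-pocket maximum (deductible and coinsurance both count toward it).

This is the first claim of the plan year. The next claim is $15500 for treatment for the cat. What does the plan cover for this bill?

$8325

Nothing has been paid toward the $4400 deductible, so the first $4400 of this charge is applied there.
That leaves $15500 − $4400 = $11100 for coinsurance.
Owner's 25% share of $11100 is $2775.
That puts the owner's cost at $4400 + $2775 = $7175 before any cap.
Cumulative spending $0 + $7175 = $7175 stays under the $9250 maximum.
Insurer pays the balance: $15500 − $7175 = $8325.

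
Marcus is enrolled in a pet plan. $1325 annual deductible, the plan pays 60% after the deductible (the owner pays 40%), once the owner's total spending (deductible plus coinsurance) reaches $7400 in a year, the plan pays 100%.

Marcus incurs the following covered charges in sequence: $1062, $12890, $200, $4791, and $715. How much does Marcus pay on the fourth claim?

#1 ($1062): all of it applies to the deductible. Owner pays $1062; OOP now $1062.
#2 ($12890): $263 finishes the deductible; $12627 goes to coinsurance; owner's 40% is $5050.80. Cost to owner: $5313.80. OOP to date $6375.80.
#3 ($200): 40% coinsurance on $200 = $80. Owner pays $80; OOP now $6455.80.
#4 ($4791): 40% coinsurance on $4791 = $1916.40. Adding that to $6455.80 gives $8372.20, past the $7400 cap; owner pays only $7400 − $6455.80 = $944.20.

$944.20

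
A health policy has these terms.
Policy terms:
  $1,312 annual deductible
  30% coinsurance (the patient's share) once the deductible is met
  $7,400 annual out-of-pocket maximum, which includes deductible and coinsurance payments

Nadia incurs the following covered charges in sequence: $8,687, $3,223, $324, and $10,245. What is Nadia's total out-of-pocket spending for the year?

$7,400

Claim 1 — $8,687: $1,312 to deductible, leaving $7,375; 30% of $7,375 = $2,212.50. Patient owes $3,524.50 (running OOP $3,524.50).
Claim 2 — $3,223: 30% coinsurance on $3,223 = $966.90. Patient pays $966.90; OOP now $4,491.40.
Claim 3 — $324: 30% coinsurance on $324 = $97.20. Patient pays $97.20; OOP now $4,588.60.
Claim 4 — $10,245: 30% coinsurance on $10,245 = $3,073.50. That would push OOP to $7,662.10, over the $7,400 cap, so patient pays $7,400 − $4,588.60 = $2,811.40.
Total paid by the patient: $3,524.50 + $966.90 + $97.20 + $2,811.40 = $7,400.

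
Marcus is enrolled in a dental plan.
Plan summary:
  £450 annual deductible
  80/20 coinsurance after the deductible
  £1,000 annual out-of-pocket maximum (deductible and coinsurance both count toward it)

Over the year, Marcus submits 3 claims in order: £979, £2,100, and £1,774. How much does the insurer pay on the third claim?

Bill 1, £979: deductible takes £450, £529 remains; patient's 20% is £105.80. Patient owes £555.80 (running OOP £555.80). Plan pays £979 − £555.80 = £423.20.
Bill 2, £2,100: deductible met; 20% of £2,100 = £420. Cost to patient: £420. OOP to date £975.80. Plan pays £2,100 − £420 = £1,680.
Bill 3, £1,774: deductible met; 20% of £1,774 = £354.80. That would push OOP to £1,330.60, over the £1,000 cap, so patient pays £1,000 − £975.80 = £24.20. Plan pays £1,774 − £24.20 = £1,749.80.

£1,749.80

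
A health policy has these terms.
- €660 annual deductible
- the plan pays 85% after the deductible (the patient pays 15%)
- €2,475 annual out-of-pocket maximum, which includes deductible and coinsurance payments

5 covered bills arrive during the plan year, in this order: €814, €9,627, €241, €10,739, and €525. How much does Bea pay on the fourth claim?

Claim 1 (€814): deductible takes €660, €154 remains; patient's 15% is €23.10. Cost to patient: €683.10. OOP to date €683.10.
Claim 2 (€9,627): deductible met; 15% of €9,627 = €1,444.05. Patient pays €1,444.05; OOP now €2,127.15.
Claim 3 (€241): deductible met; 15% of €241 = €36.15. Patient owes €36.15 (running OOP €2,163.30).
Claim 4 (€10,739): 15% coinsurance on €10,739 = €1,610.85. Adding that to €2,163.30 gives €3,774.15, past the €2,475 cap; patient pays only €2,475 − €2,163.30 = €311.70.

€311.70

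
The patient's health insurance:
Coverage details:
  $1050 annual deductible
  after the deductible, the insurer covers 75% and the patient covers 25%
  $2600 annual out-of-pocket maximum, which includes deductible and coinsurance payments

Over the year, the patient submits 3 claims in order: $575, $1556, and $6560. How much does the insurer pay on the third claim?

$5280.25

Claim 1 ($575): fully absorbed by the deductible. Patient pays $575; OOP now $575. Plan pays $575 − $575 = $0.
Claim 2 ($1556): deductible takes $475, $1081 remains; coinsurance $1081 × 25% = $270.25. Patient owes $745.25 (running OOP $1320.25). Plan pays $1556 − $745.25 = $810.75.
Claim 3 ($6560): deductible already satisfied, so patient's share is 25% × $6560 = $1640. That would push OOP to $2960.25, over the $2600 cap, so patient pays $2600 − $1320.25 = $1279.75. Insurer: $6560 − $1279.75 = $5280.25.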